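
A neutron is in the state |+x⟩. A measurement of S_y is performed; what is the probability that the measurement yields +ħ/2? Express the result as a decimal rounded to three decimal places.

In the S_z basis, |+x⟩ = (|↑⟩ + |↓⟩)/√2 and |+y⟩ = (|↑⟩ + i|↓⟩)/√2.
|⟨+y|+x⟩|² = 1/2.

0.500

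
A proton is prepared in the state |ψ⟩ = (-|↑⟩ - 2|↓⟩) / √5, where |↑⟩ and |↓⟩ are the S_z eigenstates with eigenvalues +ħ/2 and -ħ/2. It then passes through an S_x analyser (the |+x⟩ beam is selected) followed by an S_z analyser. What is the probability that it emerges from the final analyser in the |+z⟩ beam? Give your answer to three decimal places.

First analyser (S_x): P(|+x⟩) = |⟨+x|ψ⟩|² = 9/10.
After stage 1 the state is |+x⟩; P(|+z⟩) = |⟨+z|+x⟩|² = 1/2.
Joint probability = 9/10 × 1/2 = 0.450.

0.450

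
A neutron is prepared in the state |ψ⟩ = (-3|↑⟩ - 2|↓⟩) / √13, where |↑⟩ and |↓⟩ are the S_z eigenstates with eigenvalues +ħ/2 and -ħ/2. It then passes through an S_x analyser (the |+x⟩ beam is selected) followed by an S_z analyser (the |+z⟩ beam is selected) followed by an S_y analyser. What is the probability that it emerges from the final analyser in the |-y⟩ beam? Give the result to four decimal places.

0.2404

First analyser (S_x): P(|+x⟩) = |⟨+x|ψ⟩|² = 25/26.
After stage 1 the state is |+x⟩; P(|+z⟩) = |⟨+z|+x⟩|² = 1/2.
After stage 2 the state is |+z⟩; P(|-y⟩) = |⟨-y|+z⟩|² = 1/2.
Joint probability = 25/26 × 1/2 × 1/2 = 0.2404.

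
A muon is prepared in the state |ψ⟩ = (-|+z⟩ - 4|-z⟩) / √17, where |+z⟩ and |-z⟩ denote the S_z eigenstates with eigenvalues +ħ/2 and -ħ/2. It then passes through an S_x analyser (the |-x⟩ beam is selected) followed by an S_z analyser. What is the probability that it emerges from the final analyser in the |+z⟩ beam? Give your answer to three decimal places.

0.132

First analyser (S_x): P(|-x⟩) = |⟨-x|ψ⟩|² = 9/34.
After stage 1 the state is |-x⟩; P(|+z⟩) = |⟨+z|-x⟩|² = 1/2.
Joint probability = 9/34 × 1/2 = 0.132.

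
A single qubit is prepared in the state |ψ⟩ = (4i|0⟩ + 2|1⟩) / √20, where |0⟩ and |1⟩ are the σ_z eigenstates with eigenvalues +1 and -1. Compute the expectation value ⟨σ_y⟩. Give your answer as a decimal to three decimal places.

-0.800

⟨σ_y⟩ = 2 Im(a* b)/(|a|²+|b|²) with a = 4i, b = 2.
a* b = -8i, so ⟨σ_y⟩ = -16/20.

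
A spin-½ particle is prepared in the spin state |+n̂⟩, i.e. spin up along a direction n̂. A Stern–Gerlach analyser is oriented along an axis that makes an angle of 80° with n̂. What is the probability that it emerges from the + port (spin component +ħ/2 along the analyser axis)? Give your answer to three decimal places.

0.587

For spin-½, the probability of finding spin-up along an axis at angle θ to the initial spin direction is cos²(θ/2); spin-down is sin²(θ/2).
θ = 80°, so P = cos²(40°) ≈ 0.587.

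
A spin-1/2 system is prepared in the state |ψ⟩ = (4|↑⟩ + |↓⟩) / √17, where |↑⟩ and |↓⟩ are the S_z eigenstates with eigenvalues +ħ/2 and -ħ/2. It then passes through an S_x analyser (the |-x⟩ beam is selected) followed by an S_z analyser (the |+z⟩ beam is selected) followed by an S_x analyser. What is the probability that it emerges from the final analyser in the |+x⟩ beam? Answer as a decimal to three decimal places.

0.066

First analyser (S_x): P(|-x⟩) = |⟨-x|ψ⟩|² = 9/34.
After stage 1 the state is |-x⟩; P(|+z⟩) = |⟨+z|-x⟩|² = 1/2.
After stage 2 the state is |+z⟩; P(|+x⟩) = |⟨+x|+z⟩|² = 1/2.
Joint probability = 9/34 × 1/2 × 1/2 = 0.066.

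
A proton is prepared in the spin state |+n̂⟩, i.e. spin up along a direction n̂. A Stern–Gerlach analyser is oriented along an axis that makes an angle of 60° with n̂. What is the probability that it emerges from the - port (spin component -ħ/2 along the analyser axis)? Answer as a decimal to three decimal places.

For spin-½, the probability of finding spin-up along an axis at angle θ to the initial spin direction is cos²(θ/2); spin-down is sin²(θ/2).
θ = 60°, so P = sin²(30°) ≈ 0.250.

0.250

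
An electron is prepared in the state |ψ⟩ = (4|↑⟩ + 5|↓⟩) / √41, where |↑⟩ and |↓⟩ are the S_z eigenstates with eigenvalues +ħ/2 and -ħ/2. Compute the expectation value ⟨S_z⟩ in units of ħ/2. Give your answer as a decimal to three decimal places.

⟨σ_z⟩ = |a|² - |b|² divided by |a|²+|b|², with a, b the |↑⟩, |↓⟩ amplitudes.
= (16 - 25)/41 = -9/41.
⟨S_z⟩ = (ħ/2)·⟨σ_z⟩.

-0.220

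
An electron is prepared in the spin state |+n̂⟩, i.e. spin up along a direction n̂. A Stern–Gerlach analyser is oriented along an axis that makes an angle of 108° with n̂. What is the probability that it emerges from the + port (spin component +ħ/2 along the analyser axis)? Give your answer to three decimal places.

For spin-½, the probability of finding spin-up along an axis at angle θ to the initial spin direction is cos²(θ/2); spin-down is sin²(θ/2).
θ = 108°, so P = cos²(54°) ≈ 0.345.

0.345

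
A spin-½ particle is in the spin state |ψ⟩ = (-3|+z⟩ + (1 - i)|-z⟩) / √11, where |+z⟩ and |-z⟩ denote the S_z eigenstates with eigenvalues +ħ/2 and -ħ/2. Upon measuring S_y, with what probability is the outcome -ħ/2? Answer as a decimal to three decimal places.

|-y⟩ = (|+z⟩ - i|-z⟩)/√2, so ⟨-y|ψ⟩ = (-2 + i) / (√2·√11).
P = |-2 + i|² / 22 = 5/22.

0.227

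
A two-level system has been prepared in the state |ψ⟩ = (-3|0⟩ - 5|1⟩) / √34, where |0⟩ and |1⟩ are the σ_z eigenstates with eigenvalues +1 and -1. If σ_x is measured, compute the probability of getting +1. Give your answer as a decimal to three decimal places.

0.941

|+x⟩ = (|0⟩ + |1⟩)/√2, so ⟨+x|ψ⟩ = (-8) / (√2·√34).
P = |-8|² / 68 = 64/68.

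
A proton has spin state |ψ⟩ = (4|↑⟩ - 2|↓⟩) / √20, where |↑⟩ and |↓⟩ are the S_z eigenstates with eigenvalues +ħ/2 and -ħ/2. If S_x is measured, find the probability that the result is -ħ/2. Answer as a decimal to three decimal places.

|-x⟩ = (|↑⟩ - |↓⟩)/√2, so ⟨-x|ψ⟩ = (6) / (√2·√20).
P = |6|² / 40 = 36/40.

0.900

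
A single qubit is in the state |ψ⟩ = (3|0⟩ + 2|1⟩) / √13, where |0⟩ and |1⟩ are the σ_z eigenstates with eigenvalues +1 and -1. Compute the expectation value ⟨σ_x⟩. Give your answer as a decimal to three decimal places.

⟨σ_x⟩ = 2 Re(a* b)/(|a|²+|b|²) with a = 3, b = 2.
a* b = 6, so ⟨σ_x⟩ = 12/13.

0.923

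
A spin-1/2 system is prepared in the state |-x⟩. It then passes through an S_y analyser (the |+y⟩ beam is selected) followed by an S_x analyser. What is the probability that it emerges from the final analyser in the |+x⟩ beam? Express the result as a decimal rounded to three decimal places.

0.250

First analyser (S_y): from |-x⟩, P(|+y⟩) = 1/2.
After stage 1 the state is |+y⟩; P(|+x⟩) = |⟨+x|+y⟩|² = 1/2.
Joint probability = 1/2 × 1/2 = 0.250.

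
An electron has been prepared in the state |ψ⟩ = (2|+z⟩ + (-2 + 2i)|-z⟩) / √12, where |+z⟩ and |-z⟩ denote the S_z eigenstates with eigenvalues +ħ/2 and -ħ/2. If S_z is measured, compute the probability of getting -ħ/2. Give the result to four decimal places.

0.6667

The -ħ/2 outcome corresponds to |-z⟩. Its amplitude in |ψ⟩ is (-2 + 2i)/√12.
P = |-2 + 2i|² / 12 = 8/12.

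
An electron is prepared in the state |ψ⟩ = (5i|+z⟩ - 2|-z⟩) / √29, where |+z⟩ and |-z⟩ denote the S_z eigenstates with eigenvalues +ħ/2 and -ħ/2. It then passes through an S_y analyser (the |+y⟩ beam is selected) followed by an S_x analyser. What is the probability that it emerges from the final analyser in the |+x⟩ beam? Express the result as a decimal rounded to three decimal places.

0.422

First analyser (S_y): P(|+y⟩) = |⟨+y|ψ⟩|² = 49/58.
After stage 1 the state is |+y⟩; P(|+x⟩) = |⟨+x|+y⟩|² = 1/2.
Joint probability = 49/58 × 1/2 = 0.422.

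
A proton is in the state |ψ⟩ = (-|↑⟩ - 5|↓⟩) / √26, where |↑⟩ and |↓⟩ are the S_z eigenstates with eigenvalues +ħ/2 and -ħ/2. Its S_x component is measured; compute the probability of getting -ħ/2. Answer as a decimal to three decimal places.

0.308

|-x⟩ = (|↑⟩ - |↓⟩)/√2, so ⟨-x|ψ⟩ = (4) / (√2·√26).
P = |4|² / 52 = 16/52.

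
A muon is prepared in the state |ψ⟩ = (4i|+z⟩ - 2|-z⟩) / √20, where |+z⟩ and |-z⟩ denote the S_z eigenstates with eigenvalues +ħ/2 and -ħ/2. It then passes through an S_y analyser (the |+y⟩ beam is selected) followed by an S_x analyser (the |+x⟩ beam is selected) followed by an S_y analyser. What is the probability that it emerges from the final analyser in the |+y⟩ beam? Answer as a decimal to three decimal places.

First analyser (S_y): P(|+y⟩) = |⟨+y|ψ⟩|² = 36/40.
After stage 1 the state is |+y⟩; P(|+x⟩) = |⟨+x|+y⟩|² = 1/2.
After stage 2 the state is |+x⟩; P(|+y⟩) = |⟨+y|+x⟩|² = 1/2.
Joint probability = 36/40 × 1/2 × 1/2 = 0.225.

0.225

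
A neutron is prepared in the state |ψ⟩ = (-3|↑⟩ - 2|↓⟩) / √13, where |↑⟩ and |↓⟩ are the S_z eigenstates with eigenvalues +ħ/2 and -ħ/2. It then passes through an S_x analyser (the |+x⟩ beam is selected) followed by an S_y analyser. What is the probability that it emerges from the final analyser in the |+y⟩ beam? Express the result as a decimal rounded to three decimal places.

First analyser (S_x): P(|+x⟩) = |⟨+x|ψ⟩|² = 25/26.
After stage 1 the state is |+x⟩; P(|+y⟩) = |⟨+y|+x⟩|² = 1/2.
Joint probability = 25/26 × 1/2 = 0.481.

0.481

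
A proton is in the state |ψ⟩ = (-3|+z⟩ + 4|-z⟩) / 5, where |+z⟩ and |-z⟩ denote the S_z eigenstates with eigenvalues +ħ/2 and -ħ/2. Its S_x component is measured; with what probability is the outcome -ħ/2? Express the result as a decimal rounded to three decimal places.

|-x⟩ = (|+z⟩ - |-z⟩)/√2, so ⟨-x|ψ⟩ = (-7) / (√2·5).
P = |-7|² / 50 = 49/50.

0.980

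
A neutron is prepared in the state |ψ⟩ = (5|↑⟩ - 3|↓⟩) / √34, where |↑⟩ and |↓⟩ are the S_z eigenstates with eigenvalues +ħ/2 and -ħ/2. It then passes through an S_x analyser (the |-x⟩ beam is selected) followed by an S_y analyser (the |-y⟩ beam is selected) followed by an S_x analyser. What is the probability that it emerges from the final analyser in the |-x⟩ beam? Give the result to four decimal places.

First analyser (S_x): P(|-x⟩) = |⟨-x|ψ⟩|² = 64/68.
After stage 1 the state is |-x⟩; P(|-y⟩) = |⟨-y|-x⟩|² = 1/2.
After stage 2 the state is |-y⟩; P(|-x⟩) = |⟨-x|-y⟩|² = 1/2.
Joint probability = 64/68 × 1/2 × 1/2 = 0.2353.

0.2353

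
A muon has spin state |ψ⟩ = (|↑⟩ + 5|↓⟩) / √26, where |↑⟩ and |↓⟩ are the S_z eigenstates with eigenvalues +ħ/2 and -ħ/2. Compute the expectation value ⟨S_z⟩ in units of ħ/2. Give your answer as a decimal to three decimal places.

-0.923

⟨σ_z⟩ = |a|² - |b|² divided by |a|²+|b|², with a, b the |↑⟩, |↓⟩ amplitudes.
= (1 - 25)/26 = -24/26.
⟨S_z⟩ = (ħ/2)·⟨σ_z⟩.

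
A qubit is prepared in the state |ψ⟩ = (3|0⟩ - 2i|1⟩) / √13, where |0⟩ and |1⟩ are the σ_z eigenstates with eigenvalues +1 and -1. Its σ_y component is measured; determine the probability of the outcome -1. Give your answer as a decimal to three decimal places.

0.962

|-y⟩ = (|0⟩ - i|1⟩)/√2, so ⟨-y|ψ⟩ = (5) / (√2·√13).
P = |5|² / 26 = 25/26.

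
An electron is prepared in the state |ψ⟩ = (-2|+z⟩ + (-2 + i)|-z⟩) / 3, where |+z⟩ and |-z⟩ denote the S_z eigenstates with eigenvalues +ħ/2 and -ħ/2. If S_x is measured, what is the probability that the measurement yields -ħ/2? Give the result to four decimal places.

|-x⟩ = (|+z⟩ - |-z⟩)/√2, so ⟨-x|ψ⟩ = (-i) / (√2·3).
P = |-i|² / 18 = 1/18.

0.0556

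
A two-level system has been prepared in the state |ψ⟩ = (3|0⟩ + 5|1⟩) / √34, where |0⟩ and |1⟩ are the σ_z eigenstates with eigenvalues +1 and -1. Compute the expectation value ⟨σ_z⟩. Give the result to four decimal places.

⟨σ_z⟩ = |a|² - |b|² divided by |a|²+|b|², with a, b the |0⟩, |1⟩ amplitudes.
= (9 - 25)/34 = -16/34.

-0.4706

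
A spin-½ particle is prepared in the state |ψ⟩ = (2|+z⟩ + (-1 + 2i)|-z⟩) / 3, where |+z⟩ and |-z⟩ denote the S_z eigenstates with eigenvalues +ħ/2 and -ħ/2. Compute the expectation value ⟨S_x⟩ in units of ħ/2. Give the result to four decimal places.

-0.4444

⟨σ_x⟩ = 2 Re(a* b)/(|a|²+|b|²) with a = 2, b = (-1 + 2i).
a* b = (-2 + 4i), so ⟨σ_x⟩ = -4/9.
⟨S_x⟩ = (ħ/2)·⟨σ_x⟩.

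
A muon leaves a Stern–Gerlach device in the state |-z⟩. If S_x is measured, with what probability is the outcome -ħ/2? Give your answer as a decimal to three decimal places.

0.500

In the S_z basis, |-z⟩ = |↓⟩ and |-x⟩ = (|↑⟩ - |↓⟩)/√2.
|⟨-x|-z⟩|² = 1/2.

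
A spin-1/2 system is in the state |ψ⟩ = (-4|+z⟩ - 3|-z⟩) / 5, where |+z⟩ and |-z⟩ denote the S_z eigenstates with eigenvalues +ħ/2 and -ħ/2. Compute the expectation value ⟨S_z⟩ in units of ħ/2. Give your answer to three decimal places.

⟨σ_z⟩ = |a|² - |b|² divided by |a|²+|b|², with a, b the |+z⟩, |-z⟩ amplitudes.
= (16 - 9)/25 = 7/25.
⟨S_z⟩ = (ħ/2)·⟨σ_z⟩.

0.280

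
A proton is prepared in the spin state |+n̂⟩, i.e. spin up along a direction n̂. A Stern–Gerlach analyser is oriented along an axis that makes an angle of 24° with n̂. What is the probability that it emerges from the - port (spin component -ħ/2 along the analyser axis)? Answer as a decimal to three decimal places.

For spin-½, the probability of finding spin-up along an axis at angle θ to the initial spin direction is cos²(θ/2); spin-down is sin²(θ/2).
θ = 24°, so P = sin²(12°) ≈ 0.043.

0.043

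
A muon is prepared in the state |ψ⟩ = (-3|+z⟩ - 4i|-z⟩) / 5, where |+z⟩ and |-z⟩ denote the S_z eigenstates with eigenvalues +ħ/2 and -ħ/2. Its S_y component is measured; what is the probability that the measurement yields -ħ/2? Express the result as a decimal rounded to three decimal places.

0.020

|-y⟩ = (|+z⟩ - i|-z⟩)/√2, so ⟨-y|ψ⟩ = (1) / (√2·5).
P = |1|² / 50 = 1/50.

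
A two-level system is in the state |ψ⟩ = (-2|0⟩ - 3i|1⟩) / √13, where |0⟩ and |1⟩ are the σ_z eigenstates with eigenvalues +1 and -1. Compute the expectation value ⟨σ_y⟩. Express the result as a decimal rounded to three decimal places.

⟨σ_y⟩ = 2 Im(a* b)/(|a|²+|b|²) with a = -2, b = -3i.
a* b = 6i, so ⟨σ_y⟩ = 12/13.

0.923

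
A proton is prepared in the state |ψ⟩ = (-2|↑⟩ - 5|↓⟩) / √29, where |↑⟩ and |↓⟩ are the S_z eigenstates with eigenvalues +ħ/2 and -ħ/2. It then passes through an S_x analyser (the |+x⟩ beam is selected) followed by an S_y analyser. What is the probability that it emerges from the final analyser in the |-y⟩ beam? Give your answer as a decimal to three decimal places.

First analyser (S_x): P(|+x⟩) = |⟨+x|ψ⟩|² = 49/58.
After stage 1 the state is |+x⟩; P(|-y⟩) = |⟨-y|+x⟩|² = 1/2.
Joint probability = 49/58 × 1/2 = 0.422.

0.422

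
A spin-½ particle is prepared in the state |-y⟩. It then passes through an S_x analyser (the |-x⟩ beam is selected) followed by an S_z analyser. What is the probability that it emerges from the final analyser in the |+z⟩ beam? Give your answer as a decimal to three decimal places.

0.250

First analyser (S_x): from |-y⟩, P(|-x⟩) = 1/2.
After stage 1 the state is |-x⟩; P(|+z⟩) = |⟨+z|-x⟩|² = 1/2.
Joint probability = 1/2 × 1/2 = 0.250.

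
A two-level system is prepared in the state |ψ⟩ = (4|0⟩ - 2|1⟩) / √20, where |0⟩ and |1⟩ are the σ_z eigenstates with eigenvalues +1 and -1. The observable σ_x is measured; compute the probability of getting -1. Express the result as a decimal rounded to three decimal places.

|-x⟩ = (|0⟩ - |1⟩)/√2, so ⟨-x|ψ⟩ = (6) / (√2·√20).
P = |6|² / 40 = 36/40.

0.900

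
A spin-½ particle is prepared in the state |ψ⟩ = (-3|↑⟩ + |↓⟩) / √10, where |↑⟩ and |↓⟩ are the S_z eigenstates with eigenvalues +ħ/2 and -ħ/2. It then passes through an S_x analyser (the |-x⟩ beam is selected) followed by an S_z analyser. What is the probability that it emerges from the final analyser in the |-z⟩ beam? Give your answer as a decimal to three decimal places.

0.400

First analyser (S_x): P(|-x⟩) = |⟨-x|ψ⟩|² = 16/20.
After stage 1 the state is |-x⟩; P(|-z⟩) = |⟨-z|-x⟩|² = 1/2.
Joint probability = 16/20 × 1/2 = 0.400.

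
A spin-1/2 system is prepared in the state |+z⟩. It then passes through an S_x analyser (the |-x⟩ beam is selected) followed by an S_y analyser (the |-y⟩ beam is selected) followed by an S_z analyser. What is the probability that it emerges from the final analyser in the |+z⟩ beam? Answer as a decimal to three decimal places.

First analyser (S_x): from |+z⟩, P(|-x⟩) = 1/2.
After stage 1 the state is |-x⟩; P(|-y⟩) = |⟨-y|-x⟩|² = 1/2.
After stage 2 the state is |-y⟩; P(|+z⟩) = |⟨+z|-y⟩|² = 1/2.
Joint probability = 1/2 × 1/2 × 1/2 = 0.125.

0.125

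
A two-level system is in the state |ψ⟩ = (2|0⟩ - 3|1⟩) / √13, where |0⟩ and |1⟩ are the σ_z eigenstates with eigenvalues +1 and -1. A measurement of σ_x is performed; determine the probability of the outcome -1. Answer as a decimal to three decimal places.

|-x⟩ = (|0⟩ - |1⟩)/√2, so ⟨-x|ψ⟩ = (5) / (√2·√13).
P = |5|² / 26 = 25/26.

0.962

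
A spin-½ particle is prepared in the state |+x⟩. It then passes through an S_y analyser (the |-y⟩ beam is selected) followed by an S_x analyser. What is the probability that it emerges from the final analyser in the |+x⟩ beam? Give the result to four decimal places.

0.2500

First analyser (S_y): from |+x⟩, P(|-y⟩) = 1/2.
After stage 1 the state is |-y⟩; P(|+x⟩) = |⟨+x|-y⟩|² = 1/2.
Joint probability = 1/2 × 1/2 = 0.2500.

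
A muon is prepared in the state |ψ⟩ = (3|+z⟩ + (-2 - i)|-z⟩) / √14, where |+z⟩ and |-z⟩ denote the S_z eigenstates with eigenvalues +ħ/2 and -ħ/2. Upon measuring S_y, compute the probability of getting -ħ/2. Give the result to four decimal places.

|-y⟩ = (|+z⟩ - i|-z⟩)/√2, so ⟨-y|ψ⟩ = (4 - 2i) / (√2·√14).
P = |4 - 2i|² / 28 = 20/28.

0.7143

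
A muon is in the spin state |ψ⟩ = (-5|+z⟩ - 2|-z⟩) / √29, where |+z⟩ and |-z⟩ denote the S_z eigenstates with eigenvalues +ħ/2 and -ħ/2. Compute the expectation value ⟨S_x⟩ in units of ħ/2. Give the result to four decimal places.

⟨σ_x⟩ = 2 Re(a* b)/(|a|²+|b|²) with a = -5, b = -2.
a* b = 10, so ⟨σ_x⟩ = 20/29.
⟨S_x⟩ = (ħ/2)·⟨σ_x⟩.

0.6897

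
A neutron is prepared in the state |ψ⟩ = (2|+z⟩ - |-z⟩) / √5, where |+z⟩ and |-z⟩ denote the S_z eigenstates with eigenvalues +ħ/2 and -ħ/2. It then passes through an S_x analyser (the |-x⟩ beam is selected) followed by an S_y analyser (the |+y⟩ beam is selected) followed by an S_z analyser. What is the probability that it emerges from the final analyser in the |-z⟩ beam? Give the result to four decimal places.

0.2250

First analyser (S_x): P(|-x⟩) = |⟨-x|ψ⟩|² = 9/10.
After stage 1 the state is |-x⟩; P(|+y⟩) = |⟨+y|-x⟩|² = 1/2.
After stage 2 the state is |+y⟩; P(|-z⟩) = |⟨-z|+y⟩|² = 1/2.
Joint probability = 9/10 × 1/2 × 1/2 = 0.2250.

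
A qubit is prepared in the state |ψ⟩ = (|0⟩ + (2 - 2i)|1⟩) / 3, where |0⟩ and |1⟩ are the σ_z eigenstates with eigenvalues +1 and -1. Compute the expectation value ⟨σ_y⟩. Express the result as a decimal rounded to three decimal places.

-0.444

⟨σ_y⟩ = 2 Im(a* b)/(|a|²+|b|²) with a = 1, b = (2 - 2i).
a* b = (2 - 2i), so ⟨σ_y⟩ = -4/9.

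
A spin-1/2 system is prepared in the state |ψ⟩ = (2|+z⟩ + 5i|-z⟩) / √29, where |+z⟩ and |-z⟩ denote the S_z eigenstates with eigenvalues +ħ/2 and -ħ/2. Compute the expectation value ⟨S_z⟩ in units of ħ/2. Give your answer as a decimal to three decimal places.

-0.724

⟨σ_z⟩ = |a|² - |b|² divided by |a|²+|b|², with a, b the |+z⟩, |-z⟩ amplitudes.
= (4 - 25)/29 = -21/29.
⟨S_z⟩ = (ħ/2)·⟨σ_z⟩.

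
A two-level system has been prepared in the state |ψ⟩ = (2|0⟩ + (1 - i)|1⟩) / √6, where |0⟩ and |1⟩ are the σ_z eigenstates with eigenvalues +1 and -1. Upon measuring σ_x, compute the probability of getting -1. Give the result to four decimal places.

|-x⟩ = (|0⟩ - |1⟩)/√2, so ⟨-x|ψ⟩ = (1 + i) / (√2·√6).
P = |1 + i|² / 12 = 2/12.

0.1667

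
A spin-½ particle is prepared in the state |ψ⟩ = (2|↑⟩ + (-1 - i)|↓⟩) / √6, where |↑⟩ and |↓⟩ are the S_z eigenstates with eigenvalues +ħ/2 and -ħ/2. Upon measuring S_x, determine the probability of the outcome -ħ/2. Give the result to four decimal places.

|-x⟩ = (|↑⟩ - |↓⟩)/√2, so ⟨-x|ψ⟩ = (3 + i) / (√2·√6).
P = |3 + i|² / 12 = 10/12.

0.8333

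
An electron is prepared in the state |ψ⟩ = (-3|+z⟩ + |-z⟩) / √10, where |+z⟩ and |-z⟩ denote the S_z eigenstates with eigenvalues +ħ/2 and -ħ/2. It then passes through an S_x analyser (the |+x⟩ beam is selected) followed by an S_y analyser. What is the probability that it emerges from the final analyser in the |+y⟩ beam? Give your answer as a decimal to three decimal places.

0.100

First analyser (S_x): P(|+x⟩) = |⟨+x|ψ⟩|² = 4/20.
After stage 1 the state is |+x⟩; P(|+y⟩) = |⟨+y|+x⟩|² = 1/2.
Joint probability = 4/20 × 1/2 = 0.100.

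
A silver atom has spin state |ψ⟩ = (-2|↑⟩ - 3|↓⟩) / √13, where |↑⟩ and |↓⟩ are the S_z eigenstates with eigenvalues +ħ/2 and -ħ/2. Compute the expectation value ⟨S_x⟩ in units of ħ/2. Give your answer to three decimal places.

⟨σ_x⟩ = 2 Re(a* b)/(|a|²+|b|²) with a = -2, b = -3.
a* b = 6, so ⟨σ_x⟩ = 12/13.
⟨S_x⟩ = (ħ/2)·⟨σ_x⟩.

0.923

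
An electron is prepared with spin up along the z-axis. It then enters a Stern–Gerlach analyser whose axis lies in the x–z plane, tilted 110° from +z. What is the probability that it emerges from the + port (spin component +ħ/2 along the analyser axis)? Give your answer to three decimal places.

For spin-½, the probability of finding spin-up along an axis at angle θ to the initial spin direction is cos²(θ/2); spin-down is sin²(θ/2).
θ = 110°, so P = cos²(55°) ≈ 0.329.

0.329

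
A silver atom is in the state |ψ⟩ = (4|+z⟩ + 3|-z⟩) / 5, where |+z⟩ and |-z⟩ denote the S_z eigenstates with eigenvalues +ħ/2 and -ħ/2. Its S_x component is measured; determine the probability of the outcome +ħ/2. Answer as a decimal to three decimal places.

|+x⟩ = (|+z⟩ + |-z⟩)/√2, so ⟨+x|ψ⟩ = (7) / (√2·5).
P = |7|² / 50 = 49/50.

0.980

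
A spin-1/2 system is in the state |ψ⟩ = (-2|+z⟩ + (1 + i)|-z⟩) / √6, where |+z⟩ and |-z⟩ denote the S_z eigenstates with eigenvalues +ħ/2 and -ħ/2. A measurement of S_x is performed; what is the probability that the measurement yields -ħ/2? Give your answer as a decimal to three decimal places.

0.833

|-x⟩ = (|+z⟩ - |-z⟩)/√2, so ⟨-x|ψ⟩ = (-3 - i) / (√2·√6).
P = |-3 - i|² / 12 = 10/12.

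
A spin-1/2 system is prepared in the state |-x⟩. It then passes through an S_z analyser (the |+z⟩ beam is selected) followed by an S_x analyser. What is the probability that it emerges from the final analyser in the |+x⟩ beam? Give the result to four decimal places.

First analyser (S_z): from |-x⟩, P(|+z⟩) = 1/2.
After stage 1 the state is |+z⟩; P(|+x⟩) = |⟨+x|+z⟩|² = 1/2.
Joint probability = 1/2 × 1/2 = 0.2500.

0.2500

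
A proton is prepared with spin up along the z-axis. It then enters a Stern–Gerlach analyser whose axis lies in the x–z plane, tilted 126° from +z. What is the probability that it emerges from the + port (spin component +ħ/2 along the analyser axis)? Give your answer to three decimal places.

For spin-½, the probability of finding spin-up along an axis at angle θ to the initial spin direction is cos²(θ/2); spin-down is sin²(θ/2).
θ = 126°, so P = cos²(63°) ≈ 0.206.

0.206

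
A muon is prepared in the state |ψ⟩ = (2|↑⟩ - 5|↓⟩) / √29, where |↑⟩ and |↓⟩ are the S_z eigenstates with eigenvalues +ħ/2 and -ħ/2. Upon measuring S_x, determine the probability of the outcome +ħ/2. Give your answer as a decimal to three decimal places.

0.155

|+x⟩ = (|↑⟩ + |↓⟩)/√2, so ⟨+x|ψ⟩ = (-3) / (√2·√29).
P = |-3|² / 58 = 9/58.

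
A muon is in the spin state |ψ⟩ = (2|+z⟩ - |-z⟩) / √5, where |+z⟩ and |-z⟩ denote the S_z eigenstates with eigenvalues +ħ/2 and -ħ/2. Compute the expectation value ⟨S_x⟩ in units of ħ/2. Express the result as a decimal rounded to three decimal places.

-0.800

⟨σ_x⟩ = 2 Re(a* b)/(|a|²+|b|²) with a = 2, b = -1.
a* b = -2, so ⟨σ_x⟩ = -4/5.
⟨S_x⟩ = (ħ/2)·⟨σ_x⟩.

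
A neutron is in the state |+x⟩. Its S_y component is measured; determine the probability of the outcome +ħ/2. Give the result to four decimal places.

0.5000

In the S_z basis, |+x⟩ = (|+z⟩ + |-z⟩)/√2 and |+y⟩ = (|+z⟩ + i|-z⟩)/√2.
|⟨+y|+x⟩|² = 1/2.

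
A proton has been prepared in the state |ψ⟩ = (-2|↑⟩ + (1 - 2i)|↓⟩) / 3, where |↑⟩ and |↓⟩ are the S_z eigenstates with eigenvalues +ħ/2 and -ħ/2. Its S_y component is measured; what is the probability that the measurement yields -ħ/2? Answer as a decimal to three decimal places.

|-y⟩ = (|↑⟩ - i|↓⟩)/√2, so ⟨-y|ψ⟩ = (i) / (√2·3).
P = |i|² / 18 = 1/18.

0.056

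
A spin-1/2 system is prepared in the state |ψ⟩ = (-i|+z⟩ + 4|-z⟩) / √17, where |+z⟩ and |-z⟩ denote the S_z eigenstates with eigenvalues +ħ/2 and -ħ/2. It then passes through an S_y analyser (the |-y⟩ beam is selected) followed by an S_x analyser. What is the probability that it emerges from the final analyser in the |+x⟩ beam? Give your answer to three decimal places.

First analyser (S_y): P(|-y⟩) = |⟨-y|ψ⟩|² = 9/34.
After stage 1 the state is |-y⟩; P(|+x⟩) = |⟨+x|-y⟩|² = 1/2.
Joint probability = 9/34 × 1/2 = 0.132.

0.132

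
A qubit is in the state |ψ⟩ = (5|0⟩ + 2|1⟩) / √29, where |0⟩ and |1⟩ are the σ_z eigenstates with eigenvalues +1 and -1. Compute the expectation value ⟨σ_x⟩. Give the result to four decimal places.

0.6897

⟨σ_x⟩ = 2 Re(a* b)/(|a|²+|b|²) with a = 5, b = 2.
a* b = 10, so ⟨σ_x⟩ = 20/29.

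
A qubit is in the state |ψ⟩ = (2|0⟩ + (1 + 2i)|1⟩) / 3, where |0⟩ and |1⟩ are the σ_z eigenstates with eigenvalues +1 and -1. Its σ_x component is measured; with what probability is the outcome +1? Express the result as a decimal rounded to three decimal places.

0.722

|+x⟩ = (|0⟩ + |1⟩)/√2, so ⟨+x|ψ⟩ = (3 + 2i) / (√2·3).
P = |3 + 2i|² / 18 = 13/18.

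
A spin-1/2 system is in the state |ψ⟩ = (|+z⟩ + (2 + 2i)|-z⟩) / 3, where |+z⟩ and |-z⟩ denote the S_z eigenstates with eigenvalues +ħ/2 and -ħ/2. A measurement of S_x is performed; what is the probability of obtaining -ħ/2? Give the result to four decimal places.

0.2778

|-x⟩ = (|+z⟩ - |-z⟩)/√2, so ⟨-x|ψ⟩ = (-1 - 2i) / (√2·3).
P = |-1 - 2i|² / 18 = 5/18.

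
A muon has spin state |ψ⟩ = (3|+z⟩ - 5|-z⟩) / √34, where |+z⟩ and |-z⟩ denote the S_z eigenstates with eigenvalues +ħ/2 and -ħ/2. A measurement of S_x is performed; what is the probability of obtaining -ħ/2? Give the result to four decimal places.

0.9412

|-x⟩ = (|+z⟩ - |-z⟩)/√2, so ⟨-x|ψ⟩ = (8) / (√2·√34).
P = |8|² / 68 = 64/68.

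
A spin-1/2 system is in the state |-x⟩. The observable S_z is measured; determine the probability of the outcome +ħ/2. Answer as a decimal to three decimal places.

In the S_z basis, |-x⟩ = (|+z⟩ - |-z⟩)/√2 and |+z⟩ = |+z⟩.
|⟨+z|-x⟩|² = 1/2.

0.500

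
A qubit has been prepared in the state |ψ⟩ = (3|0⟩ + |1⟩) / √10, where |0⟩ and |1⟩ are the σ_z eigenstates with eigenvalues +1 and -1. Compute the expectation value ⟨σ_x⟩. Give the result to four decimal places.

⟨σ_x⟩ = 2 Re(a* b)/(|a|²+|b|²) with a = 3, b = 1.
a* b = 3, so ⟨σ_x⟩ = 6/10.

0.6000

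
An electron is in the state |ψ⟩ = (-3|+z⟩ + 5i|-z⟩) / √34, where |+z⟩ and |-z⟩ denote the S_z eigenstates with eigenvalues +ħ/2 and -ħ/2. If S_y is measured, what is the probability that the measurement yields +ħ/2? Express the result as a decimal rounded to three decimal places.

0.059

|+y⟩ = (|+z⟩ + i|-z⟩)/√2, so ⟨+y|ψ⟩ = (2) / (√2·√34).
P = |2|² / 68 = 4/68.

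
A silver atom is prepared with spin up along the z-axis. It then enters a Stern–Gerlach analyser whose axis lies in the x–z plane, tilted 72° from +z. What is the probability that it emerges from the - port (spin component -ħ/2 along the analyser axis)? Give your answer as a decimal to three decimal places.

For spin-½, the probability of finding spin-up along an axis at angle θ to the initial spin direction is cos²(θ/2); spin-down is sin²(θ/2).
θ = 72°, so P = sin²(36°) ≈ 0.345.

0.345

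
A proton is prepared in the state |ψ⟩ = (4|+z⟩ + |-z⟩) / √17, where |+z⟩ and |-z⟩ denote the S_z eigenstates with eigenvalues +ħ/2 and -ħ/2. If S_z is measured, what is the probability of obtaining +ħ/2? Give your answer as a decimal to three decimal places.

The +ħ/2 outcome corresponds to |+z⟩. Its amplitude in |ψ⟩ is 4/√17.
P = |4|² / 17 = 16/17.

0.941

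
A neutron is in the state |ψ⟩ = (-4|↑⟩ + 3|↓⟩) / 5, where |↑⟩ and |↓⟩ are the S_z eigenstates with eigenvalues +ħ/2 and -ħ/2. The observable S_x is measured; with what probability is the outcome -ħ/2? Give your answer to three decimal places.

|-x⟩ = (|↑⟩ - |↓⟩)/√2, so ⟨-x|ψ⟩ = (-7) / (√2·5).
P = |-7|² / 50 = 49/50.

0.980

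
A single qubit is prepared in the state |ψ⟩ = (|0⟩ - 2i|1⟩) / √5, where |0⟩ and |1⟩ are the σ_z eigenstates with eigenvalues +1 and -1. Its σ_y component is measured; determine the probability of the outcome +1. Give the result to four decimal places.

|+y⟩ = (|0⟩ + i|1⟩)/√2, so ⟨+y|ψ⟩ = (-1) / (√2·√5).
P = |-1|² / 10 = 1/10.

0.1000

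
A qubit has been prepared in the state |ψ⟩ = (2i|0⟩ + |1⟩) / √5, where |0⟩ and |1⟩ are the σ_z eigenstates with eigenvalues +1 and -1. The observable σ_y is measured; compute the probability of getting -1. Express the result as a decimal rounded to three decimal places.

0.900

|-y⟩ = (|0⟩ - i|1⟩)/√2, so ⟨-y|ψ⟩ = (3i) / (√2·√5).
P = |3i|² / 10 = 9/10.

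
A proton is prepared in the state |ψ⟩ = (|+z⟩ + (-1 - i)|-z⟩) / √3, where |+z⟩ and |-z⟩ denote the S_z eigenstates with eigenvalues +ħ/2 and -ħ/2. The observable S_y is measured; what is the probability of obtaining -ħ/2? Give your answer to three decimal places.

0.833

|-y⟩ = (|+z⟩ - i|-z⟩)/√2, so ⟨-y|ψ⟩ = (2 - i) / (√2·√3).
P = |2 - i|² / 6 = 5/6.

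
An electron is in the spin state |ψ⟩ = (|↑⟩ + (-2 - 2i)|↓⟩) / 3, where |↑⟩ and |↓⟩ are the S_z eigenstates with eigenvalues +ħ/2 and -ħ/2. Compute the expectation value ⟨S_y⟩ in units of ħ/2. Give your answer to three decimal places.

⟨σ_y⟩ = 2 Im(a* b)/(|a|²+|b|²) with a = 1, b = (-2 - 2i).
a* b = (-2 - 2i), so ⟨σ_y⟩ = -4/9.
⟨S_y⟩ = (ħ/2)·⟨σ_y⟩.

-0.444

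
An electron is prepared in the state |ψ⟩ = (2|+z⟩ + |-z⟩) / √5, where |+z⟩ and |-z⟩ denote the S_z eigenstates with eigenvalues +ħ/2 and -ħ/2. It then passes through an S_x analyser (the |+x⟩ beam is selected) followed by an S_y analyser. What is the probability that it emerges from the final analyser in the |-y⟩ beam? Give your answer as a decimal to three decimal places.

0.450

First analyser (S_x): P(|+x⟩) = |⟨+x|ψ⟩|² = 9/10.
After stage 1 the state is |+x⟩; P(|-y⟩) = |⟨-y|+x⟩|² = 1/2.
Joint probability = 9/10 × 1/2 = 0.450.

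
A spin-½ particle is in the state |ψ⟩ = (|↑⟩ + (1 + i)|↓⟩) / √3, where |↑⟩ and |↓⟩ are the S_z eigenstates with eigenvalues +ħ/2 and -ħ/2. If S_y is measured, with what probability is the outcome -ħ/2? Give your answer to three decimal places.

0.167

|-y⟩ = (|↑⟩ - i|↓⟩)/√2, so ⟨-y|ψ⟩ = (i) / (√2·√3).
P = |i|² / 6 = 1/6.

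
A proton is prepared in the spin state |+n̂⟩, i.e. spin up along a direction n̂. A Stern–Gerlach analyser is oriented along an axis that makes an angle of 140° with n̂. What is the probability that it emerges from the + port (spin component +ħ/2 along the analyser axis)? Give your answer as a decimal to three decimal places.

For spin-½, the probability of finding spin-up along an axis at angle θ to the initial spin direction is cos²(θ/2); spin-down is sin²(θ/2).
θ = 140°, so P = cos²(70°) ≈ 0.117.

0.117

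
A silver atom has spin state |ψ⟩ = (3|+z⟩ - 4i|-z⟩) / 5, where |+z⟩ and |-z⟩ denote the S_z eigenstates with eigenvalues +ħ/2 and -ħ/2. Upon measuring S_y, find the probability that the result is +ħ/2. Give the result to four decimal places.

|+y⟩ = (|+z⟩ + i|-z⟩)/√2, so ⟨+y|ψ⟩ = (-1) / (√2·5).
P = |-1|² / 50 = 1/50.

0.0200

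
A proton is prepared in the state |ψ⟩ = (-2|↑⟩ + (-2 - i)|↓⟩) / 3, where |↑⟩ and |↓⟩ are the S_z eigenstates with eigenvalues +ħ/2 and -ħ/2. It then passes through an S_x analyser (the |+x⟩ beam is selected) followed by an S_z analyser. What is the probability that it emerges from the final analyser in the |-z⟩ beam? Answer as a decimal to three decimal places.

First analyser (S_x): P(|+x⟩) = |⟨+x|ψ⟩|² = 17/18.
After stage 1 the state is |+x⟩; P(|-z⟩) = |⟨-z|+x⟩|² = 1/2.
Joint probability = 17/18 × 1/2 = 0.472.

0.472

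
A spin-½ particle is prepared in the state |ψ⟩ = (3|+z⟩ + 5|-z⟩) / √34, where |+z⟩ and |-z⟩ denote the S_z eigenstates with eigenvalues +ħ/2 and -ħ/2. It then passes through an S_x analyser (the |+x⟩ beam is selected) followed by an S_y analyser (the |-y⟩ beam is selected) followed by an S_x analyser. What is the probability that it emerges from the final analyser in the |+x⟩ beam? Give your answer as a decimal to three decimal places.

0.235

First analyser (S_x): P(|+x⟩) = |⟨+x|ψ⟩|² = 64/68.
After stage 1 the state is |+x⟩; P(|-y⟩) = |⟨-y|+x⟩|² = 1/2.
After stage 2 the state is |-y⟩; P(|+x⟩) = |⟨+x|-y⟩|² = 1/2.
Joint probability = 64/68 × 1/2 × 1/2 = 0.235.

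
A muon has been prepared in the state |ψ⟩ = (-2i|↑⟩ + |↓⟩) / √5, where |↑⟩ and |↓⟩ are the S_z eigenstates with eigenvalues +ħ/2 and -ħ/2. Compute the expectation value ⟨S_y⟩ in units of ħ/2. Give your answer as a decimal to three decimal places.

0.800

⟨σ_y⟩ = 2 Im(a* b)/(|a|²+|b|²) with a = -2i, b = 1.
a* b = 2i, so ⟨σ_y⟩ = 4/5.
⟨S_y⟩ = (ħ/2)·⟨σ_y⟩.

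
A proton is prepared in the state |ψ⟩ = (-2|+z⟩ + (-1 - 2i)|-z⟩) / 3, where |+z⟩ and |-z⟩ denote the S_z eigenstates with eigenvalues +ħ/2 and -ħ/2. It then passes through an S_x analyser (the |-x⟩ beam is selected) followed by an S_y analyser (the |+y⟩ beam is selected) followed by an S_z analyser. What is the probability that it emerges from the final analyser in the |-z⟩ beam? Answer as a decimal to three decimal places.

0.069

First analyser (S_x): P(|-x⟩) = |⟨-x|ψ⟩|² = 5/18.
After stage 1 the state is |-x⟩; P(|+y⟩) = |⟨+y|-x⟩|² = 1/2.
After stage 2 the state is |+y⟩; P(|-z⟩) = |⟨-z|+y⟩|² = 1/2.
Joint probability = 5/18 × 1/2 × 1/2 = 0.069.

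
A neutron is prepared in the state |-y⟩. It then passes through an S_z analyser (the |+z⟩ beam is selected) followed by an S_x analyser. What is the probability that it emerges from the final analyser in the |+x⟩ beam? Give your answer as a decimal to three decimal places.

First analyser (S_z): from |-y⟩, P(|+z⟩) = 1/2.
After stage 1 the state is |+z⟩; P(|+x⟩) = |⟨+x|+z⟩|² = 1/2.
Joint probability = 1/2 × 1/2 = 0.250.

0.250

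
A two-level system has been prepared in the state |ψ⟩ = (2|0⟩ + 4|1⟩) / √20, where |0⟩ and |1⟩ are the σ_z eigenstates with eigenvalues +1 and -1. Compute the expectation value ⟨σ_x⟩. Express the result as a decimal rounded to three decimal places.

⟨σ_x⟩ = 2 Re(a* b)/(|a|²+|b|²) with a = 2, b = 4.
a* b = 8, so ⟨σ_x⟩ = 16/20.

0.800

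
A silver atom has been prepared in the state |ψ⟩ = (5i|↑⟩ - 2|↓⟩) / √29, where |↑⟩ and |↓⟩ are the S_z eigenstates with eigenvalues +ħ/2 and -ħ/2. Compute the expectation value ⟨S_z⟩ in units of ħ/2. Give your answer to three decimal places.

0.724

⟨σ_z⟩ = |a|² - |b|² divided by |a|²+|b|², with a, b the |↑⟩, |↓⟩ amplitudes.
= (25 - 4)/29 = 21/29.
⟨S_z⟩ = (ħ/2)·⟨σ_z⟩.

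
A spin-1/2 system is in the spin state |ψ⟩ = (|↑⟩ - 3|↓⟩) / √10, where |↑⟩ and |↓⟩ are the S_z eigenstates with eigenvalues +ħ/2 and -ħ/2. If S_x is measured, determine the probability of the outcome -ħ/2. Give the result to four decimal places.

0.8000

|-x⟩ = (|↑⟩ - |↓⟩)/√2, so ⟨-x|ψ⟩ = (4) / (√2·√10).
P = |4|² / 20 = 16/20.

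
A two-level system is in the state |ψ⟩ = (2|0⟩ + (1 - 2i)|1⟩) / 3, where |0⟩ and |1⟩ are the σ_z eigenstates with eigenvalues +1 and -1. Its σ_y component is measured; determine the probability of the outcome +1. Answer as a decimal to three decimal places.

0.056

|+y⟩ = (|0⟩ + i|1⟩)/√2, so ⟨+y|ψ⟩ = (-i) / (√2·3).
P = |-i|² / 18 = 1/18.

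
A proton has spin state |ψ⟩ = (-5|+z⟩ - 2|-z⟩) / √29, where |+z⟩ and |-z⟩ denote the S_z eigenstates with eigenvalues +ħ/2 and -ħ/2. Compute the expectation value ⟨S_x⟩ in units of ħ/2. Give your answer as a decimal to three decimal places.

0.690

⟨σ_x⟩ = 2 Re(a* b)/(|a|²+|b|²) with a = -5, b = -2.
a* b = 10, so ⟨σ_x⟩ = 20/29.
⟨S_x⟩ = (ħ/2)·⟨σ_x⟩.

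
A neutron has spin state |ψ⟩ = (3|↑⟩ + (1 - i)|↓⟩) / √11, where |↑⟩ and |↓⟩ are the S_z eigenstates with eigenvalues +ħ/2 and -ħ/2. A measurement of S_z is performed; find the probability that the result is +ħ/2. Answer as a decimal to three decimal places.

0.818

The +ħ/2 outcome corresponds to |↑⟩. Its amplitude in |ψ⟩ is 3/√11.
P = |3|² / 11 = 9/11.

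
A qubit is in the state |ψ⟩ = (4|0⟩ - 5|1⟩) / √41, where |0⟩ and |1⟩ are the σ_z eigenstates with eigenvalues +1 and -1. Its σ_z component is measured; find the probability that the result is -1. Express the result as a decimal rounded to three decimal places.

The -1 outcome corresponds to |1⟩. Its amplitude in |ψ⟩ is -5/√41.
P = |-5|² / 41 = 25/41.

0.610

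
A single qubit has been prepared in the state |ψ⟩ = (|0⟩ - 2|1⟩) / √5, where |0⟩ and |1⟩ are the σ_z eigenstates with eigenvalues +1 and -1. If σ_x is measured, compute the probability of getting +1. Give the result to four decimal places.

0.1000

|+x⟩ = (|0⟩ + |1⟩)/√2, so ⟨+x|ψ⟩ = (-1) / (√2·√5).
P = |-1|² / 10 = 1/10.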